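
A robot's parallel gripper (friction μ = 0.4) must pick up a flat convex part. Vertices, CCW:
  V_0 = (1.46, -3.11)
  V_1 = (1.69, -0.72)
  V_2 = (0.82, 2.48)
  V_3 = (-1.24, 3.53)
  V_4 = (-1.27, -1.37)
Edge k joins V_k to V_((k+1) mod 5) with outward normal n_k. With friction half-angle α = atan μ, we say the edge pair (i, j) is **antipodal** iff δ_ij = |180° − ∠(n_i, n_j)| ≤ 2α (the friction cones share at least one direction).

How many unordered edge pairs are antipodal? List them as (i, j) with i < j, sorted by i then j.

α = atan 0.4 = 21.80°;  2α = 43.60°
n_0 = (+0.9954, -0.0958)
n_1 = (+0.9650, +0.2624)
n_2 = (+0.4541, +0.8909)
n_3 = (-1.0000, +0.0061)
n_4 = (-0.5375, -0.8433)
  (0,1): δ = 159.29°  ·
  (0,2): δ = 111.51°  ·
  (0,3): δ = 5.15°  ✓
  (0,4): δ = 62.98°  ·
  (1,2): δ = 132.22°  ·
  (1,3): δ = 15.56°  ✓
  (1,4): δ = 42.28°  ✓
  (2,3): δ = 63.34°  ·
  (2,4): δ = 5.50°  ✓
  (3,4): δ = 122.16°  ·
antipodal pairs: 4

count = 4; pairs: (0,3), (1,3), (1,4), (2,4)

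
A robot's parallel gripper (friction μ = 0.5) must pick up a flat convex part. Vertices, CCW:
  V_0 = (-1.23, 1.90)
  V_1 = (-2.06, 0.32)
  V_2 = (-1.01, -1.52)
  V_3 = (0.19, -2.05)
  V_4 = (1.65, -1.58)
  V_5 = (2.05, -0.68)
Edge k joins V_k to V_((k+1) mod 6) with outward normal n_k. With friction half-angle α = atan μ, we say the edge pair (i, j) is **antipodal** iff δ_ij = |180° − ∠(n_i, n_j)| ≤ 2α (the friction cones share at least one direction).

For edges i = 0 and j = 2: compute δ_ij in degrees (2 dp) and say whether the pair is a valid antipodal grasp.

δ = 86.12°, invalid

α = atan 0.5 = 26.57°;  2α = 53.13°
edge 0: e_0 = (-0.83, -1.58);  n_0 = (-0.8853, +0.4651)
edge 2: e_2 = (+1.20, -0.53);  n_2 = (-0.4040, -0.9148)
∠(n_0, n_2) = 93.88°
δ = |180° − 93.88°| = 86.12°
86.12° > 2α = 53.13°  →  invalid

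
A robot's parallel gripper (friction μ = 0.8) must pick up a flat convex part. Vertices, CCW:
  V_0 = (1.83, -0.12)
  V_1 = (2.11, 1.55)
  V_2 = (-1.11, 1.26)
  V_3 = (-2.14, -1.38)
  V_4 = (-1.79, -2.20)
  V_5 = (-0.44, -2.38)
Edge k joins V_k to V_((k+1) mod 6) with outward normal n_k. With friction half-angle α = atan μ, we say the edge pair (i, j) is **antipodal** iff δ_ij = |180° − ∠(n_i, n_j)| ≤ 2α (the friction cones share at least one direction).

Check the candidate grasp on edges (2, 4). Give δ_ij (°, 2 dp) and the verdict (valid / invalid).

δ = 76.28°, valid

α = atan 0.8 = 38.66°;  2α = 77.32°
edge 2: e_2 = (-1.03, -2.64);  n_2 = (-0.9316, +0.3635)
edge 4: e_4 = (+1.35, -0.18);  n_4 = (-0.1322, -0.9912)
∠(n_2, n_4) = 103.72°
δ = |180° − 103.72°| = 76.28°
76.28° ≤ 2α = 77.32°  →  valid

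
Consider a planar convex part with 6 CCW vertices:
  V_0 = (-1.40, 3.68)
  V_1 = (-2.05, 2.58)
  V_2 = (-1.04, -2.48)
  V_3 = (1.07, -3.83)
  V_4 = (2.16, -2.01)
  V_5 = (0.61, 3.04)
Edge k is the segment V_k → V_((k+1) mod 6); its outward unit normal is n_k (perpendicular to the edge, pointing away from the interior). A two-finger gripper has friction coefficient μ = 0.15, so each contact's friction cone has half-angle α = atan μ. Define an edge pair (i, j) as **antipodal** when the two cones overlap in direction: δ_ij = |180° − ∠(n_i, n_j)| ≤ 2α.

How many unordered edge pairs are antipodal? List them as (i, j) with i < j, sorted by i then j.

count = 3; pairs: (0,3), (1,4), (2,5)

α = atan 0.15 = 8.53°;  2α = 17.06°
n_0 = (-0.8609, +0.5087)
n_1 = (-0.9807, -0.1957)
n_2 = (-0.5389, -0.8423)
n_3 = (+0.8579, -0.5138)
n_4 = (+0.9560, +0.2934)
n_5 = (+0.3034, +0.9529)
  (0,1): δ = 138.13°  ·
  (0,2): δ = 92.03°  ·
  (0,3): δ = 0.34°  ✓
  (0,4): δ = 47.64°  ·
  (0,5): δ = 102.92°  ·
  (1,2): δ = 133.90°  ·
  (1,3): δ = 42.21°  ·
  (1,4): δ = 5.77°  ✓
  (1,5): δ = 61.05°  ·
  (2,3): δ = 88.31°  ·
  (2,4): δ = 40.33°  ·
  (2,5): δ = 14.95°  ✓
  (3,4): δ = 132.02°  ·
  (3,5): δ = 76.74°  ·
  (4,5): δ = 124.72°  ·
antipodal pairs: 3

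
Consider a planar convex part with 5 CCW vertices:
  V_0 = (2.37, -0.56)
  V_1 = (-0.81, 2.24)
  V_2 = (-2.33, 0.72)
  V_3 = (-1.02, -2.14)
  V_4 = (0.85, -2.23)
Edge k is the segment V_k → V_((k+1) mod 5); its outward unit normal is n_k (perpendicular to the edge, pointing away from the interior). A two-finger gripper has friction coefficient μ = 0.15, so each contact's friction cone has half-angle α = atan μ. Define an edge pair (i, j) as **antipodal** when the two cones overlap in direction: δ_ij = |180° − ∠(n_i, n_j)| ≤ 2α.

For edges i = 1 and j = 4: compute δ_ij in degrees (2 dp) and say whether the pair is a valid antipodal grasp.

α = atan 0.15 = 8.53°;  2α = 17.06°
edge 1: e_1 = (-1.52, -1.52);  n_1 = (-0.7071, +0.7071)
edge 4: e_4 = (+1.52, +1.67);  n_4 = (+0.7395, -0.6731)
∠(n_1, n_4) = 177.31°
δ = |180° − 177.31°| = 2.69°
2.69° ≤ 2α = 17.06°  →  valid

δ = 2.69°, valid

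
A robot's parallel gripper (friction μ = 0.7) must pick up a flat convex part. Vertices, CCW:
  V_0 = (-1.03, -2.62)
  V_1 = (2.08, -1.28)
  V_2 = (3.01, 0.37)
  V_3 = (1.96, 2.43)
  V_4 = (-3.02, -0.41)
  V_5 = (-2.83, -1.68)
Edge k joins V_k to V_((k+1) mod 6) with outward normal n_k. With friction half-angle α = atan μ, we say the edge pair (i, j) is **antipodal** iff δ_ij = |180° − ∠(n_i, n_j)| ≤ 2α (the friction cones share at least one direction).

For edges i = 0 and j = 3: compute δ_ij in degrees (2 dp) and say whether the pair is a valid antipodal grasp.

α = atan 0.7 = 34.99°;  2α = 69.98°
edge 0: e_0 = (+3.11, +1.34);  n_0 = (+0.3957, -0.9184)
edge 3: e_3 = (-4.98, -2.84);  n_3 = (-0.4954, +0.8687)
∠(n_0, n_3) = 173.61°
δ = |180° − 173.61°| = 6.39°
6.39° ≤ 2α = 69.98°  →  valid

δ = 6.39°, valid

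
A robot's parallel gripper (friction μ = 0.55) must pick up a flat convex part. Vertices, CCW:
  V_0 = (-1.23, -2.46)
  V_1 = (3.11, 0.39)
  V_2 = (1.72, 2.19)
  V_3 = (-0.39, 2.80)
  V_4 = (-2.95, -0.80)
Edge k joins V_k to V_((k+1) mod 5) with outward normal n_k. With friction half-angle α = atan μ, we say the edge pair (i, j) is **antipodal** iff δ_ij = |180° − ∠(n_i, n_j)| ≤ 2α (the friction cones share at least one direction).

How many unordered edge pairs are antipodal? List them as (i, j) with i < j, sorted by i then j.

count = 4; pairs: (0,2), (0,3), (1,4), (2,4)

α = atan 0.55 = 28.81°;  2α = 57.62°
n_0 = (+0.5489, -0.8359)
n_1 = (+0.7915, +0.6112)
n_2 = (+0.2777, +0.9607)
n_3 = (-0.8150, +0.5795)
n_4 = (-0.6944, -0.7195)
  (0,1): δ = 85.62°  ·
  (0,2): δ = 49.42°  ✓
  (0,3): δ = 21.29°  ✓
  (0,4): δ = 102.72°  ·
  (1,2): δ = 143.80°  ·
  (1,3): δ = 73.09°  ·
  (1,4): δ = 8.34°  ✓
  (2,3): δ = 109.29°  ·
  (2,4): δ = 27.86°  ✓
  (3,4): δ = 98.57°  ·
antipodal pairs: 4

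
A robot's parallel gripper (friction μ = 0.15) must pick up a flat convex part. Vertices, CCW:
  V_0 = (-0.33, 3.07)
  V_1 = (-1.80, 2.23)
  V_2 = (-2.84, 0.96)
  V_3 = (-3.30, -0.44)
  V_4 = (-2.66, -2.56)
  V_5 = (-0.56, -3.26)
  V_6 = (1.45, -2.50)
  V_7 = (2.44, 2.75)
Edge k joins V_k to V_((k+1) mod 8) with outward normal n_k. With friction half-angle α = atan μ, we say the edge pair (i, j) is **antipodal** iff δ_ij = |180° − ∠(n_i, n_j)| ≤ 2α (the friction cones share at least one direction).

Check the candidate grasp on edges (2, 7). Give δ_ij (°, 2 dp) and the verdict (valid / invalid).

δ = 101.60°, invalid

α = atan 0.15 = 8.53°;  2α = 17.06°
edge 2: e_2 = (-0.46, -1.40);  n_2 = (-0.9500, +0.3122)
edge 7: e_7 = (-2.77, +0.32);  n_7 = (+0.1148, +0.9934)
∠(n_2, n_7) = 78.40°
δ = |180° − 78.40°| = 101.60°
101.60° > 2α = 17.06°  →  invalid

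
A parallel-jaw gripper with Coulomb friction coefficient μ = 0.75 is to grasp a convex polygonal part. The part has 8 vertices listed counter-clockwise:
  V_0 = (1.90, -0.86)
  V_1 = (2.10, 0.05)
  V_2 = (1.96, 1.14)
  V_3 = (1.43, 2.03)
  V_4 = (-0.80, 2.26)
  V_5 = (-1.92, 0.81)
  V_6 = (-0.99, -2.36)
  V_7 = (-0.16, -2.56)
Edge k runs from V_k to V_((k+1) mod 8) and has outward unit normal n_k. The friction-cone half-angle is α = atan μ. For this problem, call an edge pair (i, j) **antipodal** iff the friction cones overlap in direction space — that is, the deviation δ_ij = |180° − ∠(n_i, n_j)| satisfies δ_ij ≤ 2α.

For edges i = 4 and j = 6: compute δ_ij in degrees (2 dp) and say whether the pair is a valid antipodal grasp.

δ = 65.86°, valid

α = atan 0.75 = 36.87°;  2α = 73.74°
edge 4: e_4 = (-1.12, -1.45);  n_4 = (-0.7914, +0.6113)
edge 6: e_6 = (+0.83, -0.20);  n_6 = (-0.2343, -0.9722)
∠(n_4, n_6) = 114.14°
δ = |180° − 114.14°| = 65.86°
65.86° ≤ 2α = 73.74°  →  valid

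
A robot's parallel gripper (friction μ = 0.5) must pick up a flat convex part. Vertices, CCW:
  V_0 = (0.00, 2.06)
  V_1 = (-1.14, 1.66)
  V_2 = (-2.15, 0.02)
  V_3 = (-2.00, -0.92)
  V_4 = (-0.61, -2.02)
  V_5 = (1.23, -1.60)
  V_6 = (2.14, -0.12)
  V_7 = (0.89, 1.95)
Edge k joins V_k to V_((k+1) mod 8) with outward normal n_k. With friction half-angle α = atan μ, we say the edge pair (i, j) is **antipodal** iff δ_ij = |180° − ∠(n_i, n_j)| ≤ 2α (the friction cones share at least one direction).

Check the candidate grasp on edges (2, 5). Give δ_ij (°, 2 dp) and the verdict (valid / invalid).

α = atan 0.5 = 26.57°;  2α = 53.13°
edge 2: e_2 = (+0.15, -0.94);  n_2 = (-0.9875, -0.1576)
edge 5: e_5 = (+0.91, +1.48);  n_5 = (+0.8519, -0.5238)
∠(n_2, n_5) = 139.35°
δ = |180° − 139.35°| = 40.65°
40.65° ≤ 2α = 53.13°  →  valid

δ = 40.65°, valid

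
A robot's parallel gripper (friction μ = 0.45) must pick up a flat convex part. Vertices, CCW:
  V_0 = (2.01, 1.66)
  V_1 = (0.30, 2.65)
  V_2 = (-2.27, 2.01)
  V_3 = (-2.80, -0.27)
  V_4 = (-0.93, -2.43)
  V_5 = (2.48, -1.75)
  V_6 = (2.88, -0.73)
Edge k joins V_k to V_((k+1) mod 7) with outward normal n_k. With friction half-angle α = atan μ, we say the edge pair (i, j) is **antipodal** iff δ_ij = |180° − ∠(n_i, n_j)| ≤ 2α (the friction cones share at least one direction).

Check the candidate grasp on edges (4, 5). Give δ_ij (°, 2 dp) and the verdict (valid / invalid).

δ = 122.69°, invalid

α = atan 0.45 = 24.23°;  2α = 48.46°
edge 4: e_4 = (+3.41, +0.68);  n_4 = (+0.1956, -0.9807)
edge 5: e_5 = (+0.40, +1.02);  n_5 = (+0.9310, -0.3651)
∠(n_4, n_5) = 57.31°
δ = |180° − 57.31°| = 122.69°
122.69° > 2α = 48.46°  →  invalid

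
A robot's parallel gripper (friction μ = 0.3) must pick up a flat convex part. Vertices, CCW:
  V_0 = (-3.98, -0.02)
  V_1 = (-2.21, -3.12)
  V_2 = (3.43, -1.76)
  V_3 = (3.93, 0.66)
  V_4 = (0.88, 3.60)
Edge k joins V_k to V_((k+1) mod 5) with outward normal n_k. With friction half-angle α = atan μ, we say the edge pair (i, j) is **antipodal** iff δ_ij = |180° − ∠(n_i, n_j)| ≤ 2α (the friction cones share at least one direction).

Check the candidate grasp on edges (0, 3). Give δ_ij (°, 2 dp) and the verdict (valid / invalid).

α = atan 0.3 = 16.70°;  2α = 33.40°
edge 0: e_0 = (+1.77, -3.10);  n_0 = (-0.8684, -0.4958)
edge 3: e_3 = (-3.05, +2.94);  n_3 = (+0.6940, +0.7200)
∠(n_0, n_3) = 163.67°
δ = |180° − 163.67°| = 16.33°
16.33° ≤ 2α = 33.40°  →  valid

δ = 16.33°, valid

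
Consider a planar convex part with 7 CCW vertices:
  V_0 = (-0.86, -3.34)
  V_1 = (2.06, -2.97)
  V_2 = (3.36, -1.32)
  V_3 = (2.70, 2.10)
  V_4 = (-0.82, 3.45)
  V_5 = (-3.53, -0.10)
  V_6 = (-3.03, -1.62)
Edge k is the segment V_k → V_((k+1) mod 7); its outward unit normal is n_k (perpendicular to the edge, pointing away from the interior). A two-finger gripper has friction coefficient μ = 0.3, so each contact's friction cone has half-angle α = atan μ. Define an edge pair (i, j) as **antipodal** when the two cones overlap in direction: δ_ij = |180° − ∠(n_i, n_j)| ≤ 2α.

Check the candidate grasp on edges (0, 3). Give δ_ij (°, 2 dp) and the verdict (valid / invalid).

α = atan 0.3 = 16.70°;  2α = 33.40°
edge 0: e_0 = (+2.92, +0.37);  n_0 = (+0.1257, -0.9921)
edge 3: e_3 = (-3.52, +1.35);  n_3 = (+0.3581, +0.9337)
∠(n_0, n_3) = 151.80°
δ = |180° − 151.80°| = 28.20°
28.20° ≤ 2α = 33.40°  →  valid

δ = 28.20°, valid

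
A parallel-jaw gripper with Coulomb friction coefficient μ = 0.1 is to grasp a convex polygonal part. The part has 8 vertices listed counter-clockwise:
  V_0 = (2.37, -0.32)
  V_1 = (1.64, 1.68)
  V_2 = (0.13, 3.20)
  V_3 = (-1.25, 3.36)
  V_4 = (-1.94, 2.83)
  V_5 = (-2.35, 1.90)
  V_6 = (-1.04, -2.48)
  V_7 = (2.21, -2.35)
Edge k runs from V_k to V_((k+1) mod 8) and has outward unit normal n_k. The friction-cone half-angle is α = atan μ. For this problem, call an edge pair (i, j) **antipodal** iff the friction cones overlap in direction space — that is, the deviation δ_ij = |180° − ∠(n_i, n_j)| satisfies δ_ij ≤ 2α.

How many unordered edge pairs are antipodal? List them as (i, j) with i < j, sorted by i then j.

α = atan 0.1 = 5.71°;  2α = 11.42°
n_0 = (+0.9394, +0.3429)
n_1 = (+0.7094, +0.7048)
n_2 = (+0.1152, +0.9933)
n_3 = (-0.6092, +0.7931)
n_4 = (-0.9150, +0.4034)
n_5 = (-0.9581, -0.2865)
n_6 = (+0.0400, -0.9992)
n_7 = (+0.9969, -0.0786)
  (0,1): δ = 155.24°  ·
  (0,2): δ = 116.67°  ·
  (0,3): δ = 72.52°  ·
  (0,4): δ = 43.84°  ·
  (0,5): δ = 3.40°  ✓
  (0,6): δ = 72.24°  ·
  (0,7): δ = 155.44°  ·
  (1,2): δ = 141.42°  ·
  (1,3): δ = 97.28°  ·
  (1,4): δ = 68.60°  ·
  (1,5): δ = 28.16°  ·
  (1,6): δ = 47.48°  ·
  (1,7): δ = 130.68°  ·
  (2,3): δ = 135.86°  ·
  (2,4): δ = 107.18°  ·
  (2,5): δ = 66.74°  ·
  (2,6): δ = 8.90°  ✓
  (2,7): δ = 92.11°  ·
  (3,4): δ = 151.32°  ·
  (3,5): δ = 110.88°  ·
  (3,6): δ = 35.24°  ·
  (3,7): δ = 47.96°  ·
  (4,5): δ = 139.56°  ·
  (4,6): δ = 63.92°  ·
  (4,7): δ = 19.28°  ·
  (5,6): δ = 104.36°  ·
  (5,7): δ = 21.16°  ·
  (6,7): δ = 96.80°  ·
antipodal pairs: 2

count = 2; pairs: (0,5), (2,6)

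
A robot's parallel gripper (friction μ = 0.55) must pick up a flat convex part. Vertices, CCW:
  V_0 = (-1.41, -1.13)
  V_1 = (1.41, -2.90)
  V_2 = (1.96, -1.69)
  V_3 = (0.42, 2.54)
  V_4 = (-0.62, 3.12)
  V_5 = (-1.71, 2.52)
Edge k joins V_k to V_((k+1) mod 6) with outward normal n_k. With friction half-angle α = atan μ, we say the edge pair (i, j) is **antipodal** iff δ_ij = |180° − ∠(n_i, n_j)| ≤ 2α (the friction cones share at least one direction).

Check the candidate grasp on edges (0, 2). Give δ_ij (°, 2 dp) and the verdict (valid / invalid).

δ = 37.88°, valid

α = atan 0.55 = 28.81°;  2α = 57.62°
edge 0: e_0 = (+2.82, -1.77);  n_0 = (-0.5316, -0.8470)
edge 2: e_2 = (-1.54, +4.23);  n_2 = (+0.9397, +0.3421)
∠(n_0, n_2) = 142.12°
δ = |180° − 142.12°| = 37.88°
37.88° ≤ 2α = 57.62°  →  valid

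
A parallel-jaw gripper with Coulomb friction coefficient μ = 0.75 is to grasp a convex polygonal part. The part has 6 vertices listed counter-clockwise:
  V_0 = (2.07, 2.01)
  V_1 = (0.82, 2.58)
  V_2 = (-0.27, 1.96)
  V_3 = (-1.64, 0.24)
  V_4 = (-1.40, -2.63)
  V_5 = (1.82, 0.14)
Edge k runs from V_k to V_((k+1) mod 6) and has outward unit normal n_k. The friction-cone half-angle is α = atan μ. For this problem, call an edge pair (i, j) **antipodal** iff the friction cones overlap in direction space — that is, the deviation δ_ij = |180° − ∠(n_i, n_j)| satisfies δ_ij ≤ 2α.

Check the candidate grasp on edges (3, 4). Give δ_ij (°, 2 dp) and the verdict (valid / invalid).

δ = 54.08°, valid

α = atan 0.75 = 36.87°;  2α = 73.74°
edge 3: e_3 = (+0.24, -2.87);  n_3 = (-0.9965, -0.0833)
edge 4: e_4 = (+3.22, +2.77);  n_4 = (+0.6521, -0.7581)
∠(n_3, n_4) = 125.92°
δ = |180° − 125.92°| = 54.08°
54.08° ≤ 2α = 73.74°  →  valid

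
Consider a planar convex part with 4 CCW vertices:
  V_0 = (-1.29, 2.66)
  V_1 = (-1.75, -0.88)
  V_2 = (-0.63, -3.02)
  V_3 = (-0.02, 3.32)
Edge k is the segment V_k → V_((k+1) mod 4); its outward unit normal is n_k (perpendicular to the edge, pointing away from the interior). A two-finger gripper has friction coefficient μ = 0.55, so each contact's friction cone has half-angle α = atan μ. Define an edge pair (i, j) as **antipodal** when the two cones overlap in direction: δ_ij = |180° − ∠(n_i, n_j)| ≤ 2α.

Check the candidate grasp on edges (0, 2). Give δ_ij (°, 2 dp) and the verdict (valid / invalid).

α = atan 0.55 = 28.81°;  2α = 57.62°
edge 0: e_0 = (-0.46, -3.54);  n_0 = (-0.9917, +0.1289)
edge 2: e_2 = (+0.61, +6.34);  n_2 = (+0.9954, -0.0958)
∠(n_0, n_2) = 178.09°
δ = |180° − 178.09°| = 1.91°
1.91° ≤ 2α = 57.62°  →  valid

δ = 1.91°, valid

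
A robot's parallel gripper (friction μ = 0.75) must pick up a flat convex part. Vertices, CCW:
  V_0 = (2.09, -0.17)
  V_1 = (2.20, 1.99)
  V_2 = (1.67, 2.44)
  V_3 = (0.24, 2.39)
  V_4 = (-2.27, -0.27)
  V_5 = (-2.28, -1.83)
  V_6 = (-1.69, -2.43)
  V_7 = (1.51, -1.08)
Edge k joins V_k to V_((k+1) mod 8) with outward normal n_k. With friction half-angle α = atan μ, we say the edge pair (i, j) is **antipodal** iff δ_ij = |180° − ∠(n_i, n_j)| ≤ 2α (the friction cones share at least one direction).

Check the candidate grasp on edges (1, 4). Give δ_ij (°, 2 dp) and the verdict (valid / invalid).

δ = 50.03°, valid

α = atan 0.75 = 36.87°;  2α = 73.74°
edge 1: e_1 = (-0.53, +0.45);  n_1 = (+0.6472, +0.7623)
edge 4: e_4 = (-0.01, -1.56);  n_4 = (-1.0000, +0.0064)
∠(n_1, n_4) = 129.97°
δ = |180° − 129.97°| = 50.03°
50.03° ≤ 2α = 73.74°  →  valid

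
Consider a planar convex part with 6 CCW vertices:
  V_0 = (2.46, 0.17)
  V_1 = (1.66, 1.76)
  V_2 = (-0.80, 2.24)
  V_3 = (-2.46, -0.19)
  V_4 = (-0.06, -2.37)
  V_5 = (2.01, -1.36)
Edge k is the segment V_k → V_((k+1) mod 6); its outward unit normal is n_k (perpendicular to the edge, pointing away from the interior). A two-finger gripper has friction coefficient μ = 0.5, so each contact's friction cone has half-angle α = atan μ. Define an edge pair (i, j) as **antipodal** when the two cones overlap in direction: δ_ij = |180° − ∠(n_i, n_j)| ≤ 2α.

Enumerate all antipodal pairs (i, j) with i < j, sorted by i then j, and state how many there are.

α = atan 0.5 = 26.57°;  2α = 53.13°
n_0 = (+0.8933, +0.4495)
n_1 = (+0.1915, +0.9815)
n_2 = (-0.8257, +0.5641)
n_3 = (-0.6724, -0.7402)
n_4 = (+0.4385, -0.8987)
n_5 = (+0.9594, -0.2822)
  (0,1): δ = 127.75°  ·
  (0,2): δ = 61.05°  ·
  (0,3): δ = 21.04°  ✓
  (0,4): δ = 89.30°  ·
  (0,5): δ = 136.90°  ·
  (1,2): δ = 113.30°  ·
  (1,3): δ = 31.21°  ✓
  (1,4): δ = 37.05°  ✓
  (1,5): δ = 84.65°  ·
  (2,3): δ = 97.91°  ·
  (2,4): δ = 29.65°  ✓
  (2,5): δ = 17.95°  ✓
  (3,4): δ = 111.74°  ·
  (3,5): δ = 64.14°  ·
  (4,5): δ = 132.40°  ·
antipodal pairs: 5

count = 5; pairs: (0,3), (1,3), (1,4), (2,4), (2,5)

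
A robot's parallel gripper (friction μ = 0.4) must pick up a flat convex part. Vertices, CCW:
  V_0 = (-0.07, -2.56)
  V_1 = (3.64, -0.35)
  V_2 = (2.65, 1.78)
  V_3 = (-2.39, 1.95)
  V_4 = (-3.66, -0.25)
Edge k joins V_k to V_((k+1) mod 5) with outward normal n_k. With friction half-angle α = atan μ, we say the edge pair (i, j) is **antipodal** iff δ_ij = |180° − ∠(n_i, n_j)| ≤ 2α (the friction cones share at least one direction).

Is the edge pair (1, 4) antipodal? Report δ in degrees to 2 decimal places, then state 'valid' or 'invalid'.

δ = 32.31°, valid

α = atan 0.4 = 21.80°;  2α = 43.60°
edge 1: e_1 = (-0.99, +2.13);  n_1 = (+0.9068, +0.4215)
edge 4: e_4 = (+3.59, -2.31);  n_4 = (-0.5411, -0.8410)
∠(n_1, n_4) = 147.69°
δ = |180° − 147.69°| = 32.31°
32.31° ≤ 2α = 43.60°  →  valid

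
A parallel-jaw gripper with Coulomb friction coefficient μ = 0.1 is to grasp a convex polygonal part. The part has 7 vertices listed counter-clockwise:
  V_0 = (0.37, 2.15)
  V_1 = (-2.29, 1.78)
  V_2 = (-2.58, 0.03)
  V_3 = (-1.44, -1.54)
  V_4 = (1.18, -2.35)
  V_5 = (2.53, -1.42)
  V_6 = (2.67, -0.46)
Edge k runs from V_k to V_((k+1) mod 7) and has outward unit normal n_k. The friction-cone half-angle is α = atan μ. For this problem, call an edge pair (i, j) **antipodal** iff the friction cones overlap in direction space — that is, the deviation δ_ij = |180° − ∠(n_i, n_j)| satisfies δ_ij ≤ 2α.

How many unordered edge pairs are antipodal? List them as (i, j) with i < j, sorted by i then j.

count = 2; pairs: (1,5), (2,6)

α = atan 0.1 = 5.71°;  2α = 11.42°
n_0 = (-0.1378, +0.9905)
n_1 = (-0.9865, +0.1635)
n_2 = (-0.8092, -0.5876)
n_3 = (-0.2954, -0.9554)
n_4 = (+0.5673, -0.8235)
n_5 = (+0.9895, -0.1443)
n_6 = (+0.7503, +0.6611)
  (0,1): δ = 107.33°  ·
  (0,2): δ = 61.93°  ·
  (0,3): δ = 25.10°  ·
  (0,4): δ = 26.64°  ·
  (0,5): δ = 73.78°  ·
  (0,6): δ = 123.47°  ·
  (1,2): δ = 134.61°  ·
  (1,3): δ = 97.77°  ·
  (1,4): δ = 46.03°  ·
  (1,5): δ = 1.11°  ✓
  (1,6): δ = 50.80°  ·
  (2,3): δ = 143.16°  ·
  (2,4): δ = 91.42°  ·
  (2,5): δ = 44.28°  ·
  (2,6): δ = 5.40°  ✓
  (3,4): δ = 128.26°  ·
  (3,5): δ = 81.12°  ·
  (3,6): δ = 31.43°  ·
  (4,5): δ = 132.86°  ·
  (4,6): δ = 83.18°  ·
  (5,6): δ = 130.32°  ·
antipodal pairs: 2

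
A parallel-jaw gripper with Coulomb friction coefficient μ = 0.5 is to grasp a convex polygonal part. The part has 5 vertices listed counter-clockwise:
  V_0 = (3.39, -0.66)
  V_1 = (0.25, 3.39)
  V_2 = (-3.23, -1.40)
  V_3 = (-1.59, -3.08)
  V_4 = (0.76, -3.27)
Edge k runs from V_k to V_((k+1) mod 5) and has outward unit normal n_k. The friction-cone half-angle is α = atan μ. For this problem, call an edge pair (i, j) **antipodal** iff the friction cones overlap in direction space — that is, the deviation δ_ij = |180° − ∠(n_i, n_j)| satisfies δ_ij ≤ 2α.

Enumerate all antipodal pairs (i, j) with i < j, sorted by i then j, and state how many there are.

α = atan 0.5 = 26.57°;  2α = 53.13°
n_0 = (+0.7903, +0.6127)
n_1 = (-0.8090, +0.5878)
n_2 = (-0.7156, -0.6985)
n_3 = (-0.0806, -0.9967)
n_4 = (+0.7044, -0.7098)
  (0,1): δ = 73.79°  ·
  (0,2): δ = 6.52°  ✓
  (0,3): δ = 47.59°  ✓
  (0,4): δ = 96.99°  ·
  (1,2): δ = 99.69°  ·
  (1,3): δ = 58.62°  ·
  (1,4): δ = 9.22°  ✓
  (2,3): δ = 138.93°  ·
  (2,4): δ = 89.53°  ·
  (3,4): δ = 130.60°  ·
antipodal pairs: 3

count = 3; pairs: (0,2), (0,3), (1,4)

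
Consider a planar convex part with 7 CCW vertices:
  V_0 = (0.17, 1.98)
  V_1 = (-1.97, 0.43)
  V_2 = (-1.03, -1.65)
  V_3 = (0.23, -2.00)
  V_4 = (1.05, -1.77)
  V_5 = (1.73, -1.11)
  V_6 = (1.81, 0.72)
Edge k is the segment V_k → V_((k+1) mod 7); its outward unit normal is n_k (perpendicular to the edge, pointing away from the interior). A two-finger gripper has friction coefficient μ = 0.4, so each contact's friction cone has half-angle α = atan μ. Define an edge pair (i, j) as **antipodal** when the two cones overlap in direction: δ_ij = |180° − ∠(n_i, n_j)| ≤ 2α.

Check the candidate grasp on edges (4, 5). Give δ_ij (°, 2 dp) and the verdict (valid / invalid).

δ = 136.65°, invalid

α = atan 0.4 = 21.80°;  2α = 43.60°
edge 4: e_4 = (+0.68, +0.66);  n_4 = (+0.6965, -0.7176)
edge 5: e_5 = (+0.08, +1.83);  n_5 = (+0.9990, -0.0437)
∠(n_4, n_5) = 43.35°
δ = |180° − 43.35°| = 136.65°
136.65° > 2α = 43.60°  →  invalid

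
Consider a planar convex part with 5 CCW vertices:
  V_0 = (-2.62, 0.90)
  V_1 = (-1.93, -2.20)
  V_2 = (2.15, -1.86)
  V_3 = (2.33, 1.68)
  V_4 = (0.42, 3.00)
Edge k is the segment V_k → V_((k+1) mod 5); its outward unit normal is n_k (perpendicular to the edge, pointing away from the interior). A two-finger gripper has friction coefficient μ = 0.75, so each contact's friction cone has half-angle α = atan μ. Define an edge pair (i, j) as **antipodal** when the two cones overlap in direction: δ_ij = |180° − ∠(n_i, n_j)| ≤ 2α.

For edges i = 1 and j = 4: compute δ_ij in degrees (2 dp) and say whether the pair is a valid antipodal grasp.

α = atan 0.75 = 36.87°;  2α = 73.74°
edge 1: e_1 = (+4.08, +0.34);  n_1 = (+0.0830, -0.9965)
edge 4: e_4 = (-3.04, -2.10);  n_4 = (-0.5684, +0.8228)
∠(n_1, n_4) = 150.13°
δ = |180° − 150.13°| = 29.87°
29.87° ≤ 2α = 73.74°  →  valid

δ = 29.87°, valid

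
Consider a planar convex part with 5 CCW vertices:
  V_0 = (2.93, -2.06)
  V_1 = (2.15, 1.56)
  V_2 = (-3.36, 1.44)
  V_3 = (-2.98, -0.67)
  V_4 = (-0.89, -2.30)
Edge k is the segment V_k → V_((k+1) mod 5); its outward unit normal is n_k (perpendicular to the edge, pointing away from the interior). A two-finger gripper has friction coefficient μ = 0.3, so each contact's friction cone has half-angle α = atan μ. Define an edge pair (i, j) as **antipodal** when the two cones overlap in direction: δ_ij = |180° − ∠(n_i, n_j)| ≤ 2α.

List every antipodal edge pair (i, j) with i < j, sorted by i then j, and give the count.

α = atan 0.3 = 16.70°;  2α = 33.40°
n_0 = (+0.9776, +0.2106)
n_1 = (-0.0218, +0.9998)
n_2 = (-0.9842, -0.1772)
n_3 = (-0.6150, -0.7885)
n_4 = (+0.0627, -0.9980)
  (0,1): δ = 100.91°  ·
  (0,2): δ = 1.95°  ✓
  (0,3): δ = 39.89°  ·
  (0,4): δ = 81.44°  ·
  (1,2): δ = 81.04°  ·
  (1,3): δ = 39.20°  ·
  (1,4): δ = 2.35°  ✓
  (2,3): δ = 138.16°  ·
  (2,4): δ = 96.61°  ·
  (3,4): δ = 138.45°  ·
antipodal pairs: 2

count = 2; pairs: (0,2), (1,4)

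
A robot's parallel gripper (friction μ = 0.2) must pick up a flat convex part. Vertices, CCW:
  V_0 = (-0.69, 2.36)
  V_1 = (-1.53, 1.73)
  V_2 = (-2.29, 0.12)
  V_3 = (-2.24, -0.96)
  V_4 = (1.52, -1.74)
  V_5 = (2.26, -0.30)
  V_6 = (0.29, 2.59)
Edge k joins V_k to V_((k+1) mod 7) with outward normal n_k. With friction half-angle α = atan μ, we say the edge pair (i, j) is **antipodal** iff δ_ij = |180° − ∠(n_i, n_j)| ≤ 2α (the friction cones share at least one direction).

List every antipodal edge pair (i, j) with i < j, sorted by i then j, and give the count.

count = 1; pairs: (1,4)

α = atan 0.2 = 11.31°;  2α = 22.62°
n_0 = (-0.6000, +0.8000)
n_1 = (-0.9043, +0.4269)
n_2 = (-0.9989, -0.0462)
n_3 = (-0.2031, -0.9792)
n_4 = (+0.8894, -0.4571)
n_5 = (+0.8263, +0.5632)
n_6 = (-0.2285, +0.9735)
  (0,1): δ = 152.14°  ·
  (0,2): δ = 124.22°  ·
  (0,3): δ = 48.59°  ·
  (0,4): δ = 25.93°  ·
  (0,5): δ = 87.41°  ·
  (0,6): δ = 156.34°  ·
  (1,2): δ = 152.08°  ·
  (1,3): δ = 76.45°  ·
  (1,4): δ = 1.93°  ✓
  (1,5): δ = 59.55°  ·
  (1,6): δ = 128.48°  ·
  (2,3): δ = 104.37°  ·
  (2,4): δ = 29.85°  ·
  (2,5): δ = 31.63°  ·
  (2,6): δ = 100.56°  ·
  (3,4): δ = 105.48°  ·
  (3,5): δ = 44.00°  ·
  (3,6): δ = 24.93°  ·
  (4,5): δ = 118.52°  ·
  (4,6): δ = 49.59°  ·
  (5,6): δ = 111.07°  ·
antipodal pairs: 1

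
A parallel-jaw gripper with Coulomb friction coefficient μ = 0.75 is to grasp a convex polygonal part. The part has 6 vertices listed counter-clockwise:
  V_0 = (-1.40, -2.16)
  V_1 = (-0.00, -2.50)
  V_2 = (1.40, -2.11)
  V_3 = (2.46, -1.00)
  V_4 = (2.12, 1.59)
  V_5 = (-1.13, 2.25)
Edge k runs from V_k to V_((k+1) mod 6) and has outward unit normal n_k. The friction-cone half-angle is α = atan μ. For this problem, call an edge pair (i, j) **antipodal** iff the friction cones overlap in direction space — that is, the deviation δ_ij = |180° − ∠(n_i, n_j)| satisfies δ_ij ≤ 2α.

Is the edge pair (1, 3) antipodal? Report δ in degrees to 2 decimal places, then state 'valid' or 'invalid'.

α = atan 0.75 = 36.87°;  2α = 73.74°
edge 1: e_1 = (+1.40, +0.39);  n_1 = (+0.2684, -0.9633)
edge 3: e_3 = (-0.34, +2.59);  n_3 = (+0.9915, +0.1302)
∠(n_1, n_3) = 81.91°
δ = |180° − 81.91°| = 98.09°
98.09° > 2α = 73.74°  →  invalid

δ = 98.09°, invalid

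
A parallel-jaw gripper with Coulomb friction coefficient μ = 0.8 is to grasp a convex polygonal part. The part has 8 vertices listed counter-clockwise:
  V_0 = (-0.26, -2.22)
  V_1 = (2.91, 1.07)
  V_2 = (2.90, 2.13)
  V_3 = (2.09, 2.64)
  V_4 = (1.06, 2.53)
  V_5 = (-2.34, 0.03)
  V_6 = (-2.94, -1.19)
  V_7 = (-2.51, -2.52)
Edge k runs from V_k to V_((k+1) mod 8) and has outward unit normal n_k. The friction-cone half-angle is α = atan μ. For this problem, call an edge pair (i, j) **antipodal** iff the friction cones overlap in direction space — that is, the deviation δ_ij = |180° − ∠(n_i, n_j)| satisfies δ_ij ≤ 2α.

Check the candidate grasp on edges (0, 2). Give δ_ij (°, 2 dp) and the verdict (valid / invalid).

α = atan 0.8 = 38.66°;  2α = 77.32°
edge 0: e_0 = (+3.17, +3.29);  n_0 = (+0.7201, -0.6939)
edge 2: e_2 = (-0.81, +0.51);  n_2 = (+0.5328, +0.8462)
∠(n_0, n_2) = 101.74°
δ = |180° − 101.74°| = 78.26°
78.26° > 2α = 77.32°  →  invalid

δ = 78.26°, invalid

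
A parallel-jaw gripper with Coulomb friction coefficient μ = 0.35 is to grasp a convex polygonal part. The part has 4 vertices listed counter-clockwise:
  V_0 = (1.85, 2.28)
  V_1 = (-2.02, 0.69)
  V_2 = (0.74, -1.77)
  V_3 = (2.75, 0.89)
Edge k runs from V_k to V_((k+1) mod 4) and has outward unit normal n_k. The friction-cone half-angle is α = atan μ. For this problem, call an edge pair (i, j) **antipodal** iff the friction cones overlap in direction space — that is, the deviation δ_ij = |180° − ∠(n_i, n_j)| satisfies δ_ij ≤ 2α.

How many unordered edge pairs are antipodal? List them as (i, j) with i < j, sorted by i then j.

α = atan 0.35 = 19.29°;  2α = 38.58°
n_0 = (-0.3800, +0.9250)
n_1 = (-0.6654, -0.7465)
n_2 = (+0.7978, -0.6029)
n_3 = (+0.8394, +0.5435)
  (0,1): δ = 64.05°  ·
  (0,2): δ = 30.59°  ✓
  (0,3): δ = 100.59°  ·
  (1,2): δ = 85.37°  ·
  (1,3): δ = 15.37°  ✓
  (2,3): δ = 110.00°  ·
antipodal pairs: 2

count = 2; pairs: (0,2), (1,3)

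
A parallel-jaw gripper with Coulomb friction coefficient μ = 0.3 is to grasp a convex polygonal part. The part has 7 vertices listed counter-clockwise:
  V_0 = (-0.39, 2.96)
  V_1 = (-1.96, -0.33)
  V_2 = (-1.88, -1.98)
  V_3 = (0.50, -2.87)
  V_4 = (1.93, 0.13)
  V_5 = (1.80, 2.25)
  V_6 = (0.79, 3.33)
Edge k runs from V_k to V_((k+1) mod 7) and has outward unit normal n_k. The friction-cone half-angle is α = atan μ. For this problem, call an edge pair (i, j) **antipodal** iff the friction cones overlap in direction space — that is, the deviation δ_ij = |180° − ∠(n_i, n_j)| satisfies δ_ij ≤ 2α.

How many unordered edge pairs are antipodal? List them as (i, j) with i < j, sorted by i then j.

α = atan 0.3 = 16.70°;  2α = 33.40°
n_0 = (-0.9025, +0.4307)
n_1 = (-0.9988, -0.0484)
n_2 = (-0.3503, -0.9367)
n_3 = (+0.9027, -0.4303)
n_4 = (+0.9981, +0.0612)
n_5 = (+0.7304, +0.6830)
n_6 = (-0.2992, +0.9542)
  (0,1): δ = 151.71°  ·
  (0,2): δ = 84.99°  ·
  (0,3): δ = 0.03°  ✓
  (0,4): δ = 29.02°  ✓
  (0,5): δ = 68.59°  ·
  (0,6): δ = 132.92°  ·
  (1,2): δ = 113.28°  ·
  (1,3): δ = 28.26°  ✓
  (1,4): δ = 0.73°  ✓
  (1,5): δ = 40.31°  ·
  (1,6): δ = 104.63°  ·
  (2,3): δ = 94.98°  ·
  (2,4): δ = 65.99°  ·
  (2,5): δ = 26.42°  ✓
  (2,6): δ = 37.91°  ·
  (3,4): δ = 151.01°  ·
  (3,5): δ = 111.43°  ·
  (3,6): δ = 47.11°  ·
  (4,5): δ = 140.43°  ·
  (4,6): δ = 76.10°  ·
  (5,6): δ = 115.67°  ·
antipodal pairs: 5

count = 5; pairs: (0,3), (0,4), (1,3), (1,4), (2,5)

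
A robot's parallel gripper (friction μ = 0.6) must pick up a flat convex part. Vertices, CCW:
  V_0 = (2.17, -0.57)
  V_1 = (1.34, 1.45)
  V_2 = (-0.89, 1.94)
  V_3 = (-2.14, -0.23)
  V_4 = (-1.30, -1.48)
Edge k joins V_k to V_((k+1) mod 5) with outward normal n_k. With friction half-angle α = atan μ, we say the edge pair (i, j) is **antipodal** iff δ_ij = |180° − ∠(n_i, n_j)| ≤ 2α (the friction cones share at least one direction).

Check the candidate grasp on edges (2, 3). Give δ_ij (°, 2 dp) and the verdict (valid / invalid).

δ = 116.16°, invalid

α = atan 0.6 = 30.96°;  2α = 61.93°
edge 2: e_2 = (-1.25, -2.17);  n_2 = (-0.8665, +0.4991)
edge 3: e_3 = (+0.84, -1.25);  n_3 = (-0.8300, -0.5578)
∠(n_2, n_3) = 63.84°
δ = |180° − 63.84°| = 116.16°
116.16° > 2α = 61.93°  →  invalid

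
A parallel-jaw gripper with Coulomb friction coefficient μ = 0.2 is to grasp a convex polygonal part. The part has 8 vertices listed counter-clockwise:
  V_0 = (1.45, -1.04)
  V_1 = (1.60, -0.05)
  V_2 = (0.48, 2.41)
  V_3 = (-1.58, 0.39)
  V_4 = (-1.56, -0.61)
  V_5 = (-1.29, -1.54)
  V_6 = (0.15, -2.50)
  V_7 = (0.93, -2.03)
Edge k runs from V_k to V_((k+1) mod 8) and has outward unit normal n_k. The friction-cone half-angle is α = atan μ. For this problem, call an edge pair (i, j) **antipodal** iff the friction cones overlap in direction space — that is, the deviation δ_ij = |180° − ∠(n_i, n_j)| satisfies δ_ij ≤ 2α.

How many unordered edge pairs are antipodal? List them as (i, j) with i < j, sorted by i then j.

α = atan 0.2 = 11.31°;  2α = 22.62°
n_0 = (+0.9887, -0.1498)
n_1 = (+0.9101, +0.4144)
n_2 = (-0.7001, +0.7140)
n_3 = (-0.9998, -0.0200)
n_4 = (-0.9603, -0.2788)
n_5 = (-0.5547, -0.8321)
n_6 = (+0.5161, -0.8565)
n_7 = (+0.8853, -0.4650)
  (0,1): δ = 146.91°  ·
  (0,2): δ = 36.95°  ·
  (0,3): δ = 9.76°  ✓
  (0,4): δ = 24.80°  ·
  (0,5): δ = 64.93°  ·
  (0,6): δ = 129.69°  ·
  (0,7): δ = 160.90°  ·
  (1,2): δ = 70.04°  ·
  (1,3): δ = 23.33°  ·
  (1,4): δ = 8.29°  ✓
  (1,5): δ = 31.83°  ·
  (1,6): δ = 96.59°  ·
  (1,7): δ = 127.81°  ·
  (2,3): δ = 133.29°  ·
  (2,4): δ = 118.25°  ·
  (2,5): δ = 78.13°  ·
  (2,6): δ = 13.37°  ✓
  (2,7): δ = 17.85°  ✓
  (3,4): δ = 164.96°  ·
  (3,5): δ = 124.84°  ·
  (3,6): δ = 60.07°  ·
  (3,7): δ = 28.86°  ·
  (4,5): δ = 139.88°  ·
  (4,6): δ = 75.12°  ·
  (4,7): δ = 43.90°  ·
  (5,6): δ = 115.24°  ·
  (5,7): δ = 84.02°  ·
  (6,7): δ = 148.78°  ·
antipodal pairs: 4

count = 4; pairs: (0,3), (1,4), (2,6), (2,7)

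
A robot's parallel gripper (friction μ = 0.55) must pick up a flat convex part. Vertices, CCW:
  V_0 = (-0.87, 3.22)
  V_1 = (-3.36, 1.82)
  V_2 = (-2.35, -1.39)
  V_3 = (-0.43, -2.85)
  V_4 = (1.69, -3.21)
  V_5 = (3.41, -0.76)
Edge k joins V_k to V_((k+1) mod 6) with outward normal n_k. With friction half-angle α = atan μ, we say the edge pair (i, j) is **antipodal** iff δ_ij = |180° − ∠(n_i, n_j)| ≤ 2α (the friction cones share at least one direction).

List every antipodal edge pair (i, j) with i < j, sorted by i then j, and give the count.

count = 6; pairs: (0,3), (0,4), (1,4), (1,5), (2,5), (3,5)

α = atan 0.55 = 28.81°;  2α = 57.62°
n_0 = (-0.4901, +0.8717)
n_1 = (-0.9539, -0.3001)
n_2 = (-0.6053, -0.7960)
n_3 = (-0.1674, -0.9859)
n_4 = (+0.8184, -0.5746)
n_5 = (+0.6810, +0.7323)
  (0,1): δ = 101.88°  ·
  (0,2): δ = 66.60°  ·
  (0,3): δ = 38.98°  ✓
  (0,4): δ = 25.58°  ✓
  (0,5): δ = 107.73°  ·
  (1,2): δ = 144.72°  ·
  (1,3): δ = 117.10°  ·
  (1,4): δ = 52.54°  ✓
  (1,5): δ = 29.61°  ✓
  (2,3): δ = 152.39°  ·
  (2,4): δ = 87.82°  ·
  (2,5): δ = 5.67°  ✓
  (3,4): δ = 115.43°  ·
  (3,5): δ = 33.28°  ✓
  (4,5): δ = 97.85°  ·
antipodal pairs: 6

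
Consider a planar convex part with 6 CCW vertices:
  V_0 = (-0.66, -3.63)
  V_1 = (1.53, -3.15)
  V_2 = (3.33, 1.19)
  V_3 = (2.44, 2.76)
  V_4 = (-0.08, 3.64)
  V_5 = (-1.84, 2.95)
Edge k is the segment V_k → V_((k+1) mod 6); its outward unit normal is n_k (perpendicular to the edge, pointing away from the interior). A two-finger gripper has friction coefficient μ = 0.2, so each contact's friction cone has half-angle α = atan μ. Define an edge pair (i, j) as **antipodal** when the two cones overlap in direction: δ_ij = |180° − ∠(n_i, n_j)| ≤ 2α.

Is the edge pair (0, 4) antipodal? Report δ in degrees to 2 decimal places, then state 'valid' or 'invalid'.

δ = 9.04°, valid

α = atan 0.2 = 11.31°;  2α = 22.62°
edge 0: e_0 = (+2.19, +0.48);  n_0 = (+0.2141, -0.9768)
edge 4: e_4 = (-1.76, -0.69);  n_4 = (-0.3650, +0.9310)
∠(n_0, n_4) = 170.96°
δ = |180° − 170.96°| = 9.04°
9.04° ≤ 2α = 22.62°  →  valid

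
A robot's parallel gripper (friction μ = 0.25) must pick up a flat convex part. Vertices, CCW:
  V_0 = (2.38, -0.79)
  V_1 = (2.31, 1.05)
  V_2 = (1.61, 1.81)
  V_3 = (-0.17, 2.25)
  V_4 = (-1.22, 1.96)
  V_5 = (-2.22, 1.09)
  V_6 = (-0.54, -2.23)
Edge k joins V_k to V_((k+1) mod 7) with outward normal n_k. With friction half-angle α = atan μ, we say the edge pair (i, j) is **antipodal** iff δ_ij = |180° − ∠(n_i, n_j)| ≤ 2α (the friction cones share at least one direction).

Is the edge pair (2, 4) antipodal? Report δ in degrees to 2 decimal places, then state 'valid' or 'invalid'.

δ = 125.09°, invalid

α = atan 0.25 = 14.04°;  2α = 28.07°
edge 2: e_2 = (-1.78, +0.44);  n_2 = (+0.2400, +0.9708)
edge 4: e_4 = (-1.00, -0.87);  n_4 = (-0.6564, +0.7544)
∠(n_2, n_4) = 54.91°
δ = |180° − 54.91°| = 125.09°
125.09° > 2α = 28.07°  →  invalid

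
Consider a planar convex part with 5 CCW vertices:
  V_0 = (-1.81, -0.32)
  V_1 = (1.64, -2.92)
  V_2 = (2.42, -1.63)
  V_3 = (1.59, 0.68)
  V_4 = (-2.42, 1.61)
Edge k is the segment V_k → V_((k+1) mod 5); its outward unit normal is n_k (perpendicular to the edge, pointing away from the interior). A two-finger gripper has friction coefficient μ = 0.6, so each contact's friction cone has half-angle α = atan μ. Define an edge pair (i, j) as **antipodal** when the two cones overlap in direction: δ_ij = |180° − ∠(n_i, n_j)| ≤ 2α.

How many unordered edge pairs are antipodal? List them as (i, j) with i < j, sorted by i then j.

α = atan 0.6 = 30.96°;  2α = 61.93°
n_0 = (-0.6019, -0.7986)
n_1 = (+0.8557, -0.5174)
n_2 = (+0.9411, +0.3381)
n_3 = (+0.2259, +0.9741)
n_4 = (-0.9535, -0.3014)
  (0,1): δ = 84.16°  ·
  (0,2): δ = 33.23°  ✓
  (0,3): δ = 23.95°  ✓
  (0,4): δ = 144.54°  ·
  (1,2): δ = 129.08°  ·
  (1,3): δ = 71.90°  ·
  (1,4): δ = 48.70°  ✓
  (2,3): δ = 122.82°  ·
  (2,4): δ = 2.22°  ✓
  (3,4): δ = 59.40°  ✓
antipodal pairs: 5

count = 5; pairs: (0,2), (0,3), (1,4), (2,4), (3,4)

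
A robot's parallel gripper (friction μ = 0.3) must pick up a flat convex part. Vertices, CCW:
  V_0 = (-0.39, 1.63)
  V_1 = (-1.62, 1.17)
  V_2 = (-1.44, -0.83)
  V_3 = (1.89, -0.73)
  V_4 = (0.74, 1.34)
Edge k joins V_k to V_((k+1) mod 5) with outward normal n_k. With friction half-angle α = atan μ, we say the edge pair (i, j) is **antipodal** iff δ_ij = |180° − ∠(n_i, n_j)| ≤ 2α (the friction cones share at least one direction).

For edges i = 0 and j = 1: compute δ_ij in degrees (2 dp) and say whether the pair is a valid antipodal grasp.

δ = 105.36°, invalid

α = atan 0.3 = 16.70°;  2α = 33.40°
edge 0: e_0 = (-1.23, -0.46);  n_0 = (-0.3503, +0.9366)
edge 1: e_1 = (+0.18, -2.00);  n_1 = (-0.9960, -0.0896)
∠(n_0, n_1) = 74.64°
δ = |180° − 74.64°| = 105.36°
105.36° > 2α = 33.40°  →  invalid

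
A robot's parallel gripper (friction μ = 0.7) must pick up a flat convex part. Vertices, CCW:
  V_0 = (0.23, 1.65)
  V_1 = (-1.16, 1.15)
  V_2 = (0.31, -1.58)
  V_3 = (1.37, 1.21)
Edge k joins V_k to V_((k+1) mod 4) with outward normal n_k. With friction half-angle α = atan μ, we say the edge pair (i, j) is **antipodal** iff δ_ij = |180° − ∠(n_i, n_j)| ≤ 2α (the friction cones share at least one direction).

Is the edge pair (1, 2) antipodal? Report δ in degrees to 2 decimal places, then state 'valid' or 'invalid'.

α = atan 0.7 = 34.99°;  2α = 69.98°
edge 1: e_1 = (+1.47, -2.73);  n_1 = (-0.8805, -0.4741)
edge 2: e_2 = (+1.06, +2.79);  n_2 = (+0.9348, -0.3552)
∠(n_1, n_2) = 130.90°
δ = |180° − 130.90°| = 49.10°
49.10° ≤ 2α = 69.98°  →  valid

δ = 49.10°, valid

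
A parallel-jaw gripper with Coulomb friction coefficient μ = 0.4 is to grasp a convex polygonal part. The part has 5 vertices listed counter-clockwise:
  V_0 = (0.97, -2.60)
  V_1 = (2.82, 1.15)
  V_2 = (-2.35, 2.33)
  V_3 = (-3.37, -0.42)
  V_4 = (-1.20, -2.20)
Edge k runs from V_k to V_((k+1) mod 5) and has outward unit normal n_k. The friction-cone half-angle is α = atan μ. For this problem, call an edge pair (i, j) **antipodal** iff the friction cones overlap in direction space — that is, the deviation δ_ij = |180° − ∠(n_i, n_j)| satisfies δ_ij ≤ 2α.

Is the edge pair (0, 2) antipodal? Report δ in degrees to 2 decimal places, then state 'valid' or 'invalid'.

α = atan 0.4 = 21.80°;  2α = 43.60°
edge 0: e_0 = (+1.85, +3.75);  n_0 = (+0.8968, -0.4424)
edge 2: e_2 = (-1.02, -2.75);  n_2 = (-0.9376, +0.3478)
∠(n_0, n_2) = 174.09°
δ = |180° − 174.09°| = 5.91°
5.91° ≤ 2α = 43.60°  →  valid

δ = 5.91°, valid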